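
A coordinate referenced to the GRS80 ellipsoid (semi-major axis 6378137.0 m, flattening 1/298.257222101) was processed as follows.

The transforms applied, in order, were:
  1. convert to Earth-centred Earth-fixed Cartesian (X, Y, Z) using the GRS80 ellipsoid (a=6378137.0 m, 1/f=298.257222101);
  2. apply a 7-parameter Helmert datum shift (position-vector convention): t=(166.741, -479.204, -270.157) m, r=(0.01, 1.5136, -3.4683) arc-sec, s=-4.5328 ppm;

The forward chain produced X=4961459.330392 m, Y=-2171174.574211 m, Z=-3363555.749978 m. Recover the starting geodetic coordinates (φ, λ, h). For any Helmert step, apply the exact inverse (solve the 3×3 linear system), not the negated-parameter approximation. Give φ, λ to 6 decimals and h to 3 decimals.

start: X=4961459.3304, Y=-2171174.5742, Z=-3363555.7500 m
→ Helmert⁻¹: X=4961376.2567, Y=-2170621.9481, Z=-3363264.3256
→ geod (Bowring, a=6378137.000): φ=-32.01511600°, λ=-23.62957000°, h=2662.5620 m

φ=-32.015116°, λ=-23.629570°, h=2662.562 m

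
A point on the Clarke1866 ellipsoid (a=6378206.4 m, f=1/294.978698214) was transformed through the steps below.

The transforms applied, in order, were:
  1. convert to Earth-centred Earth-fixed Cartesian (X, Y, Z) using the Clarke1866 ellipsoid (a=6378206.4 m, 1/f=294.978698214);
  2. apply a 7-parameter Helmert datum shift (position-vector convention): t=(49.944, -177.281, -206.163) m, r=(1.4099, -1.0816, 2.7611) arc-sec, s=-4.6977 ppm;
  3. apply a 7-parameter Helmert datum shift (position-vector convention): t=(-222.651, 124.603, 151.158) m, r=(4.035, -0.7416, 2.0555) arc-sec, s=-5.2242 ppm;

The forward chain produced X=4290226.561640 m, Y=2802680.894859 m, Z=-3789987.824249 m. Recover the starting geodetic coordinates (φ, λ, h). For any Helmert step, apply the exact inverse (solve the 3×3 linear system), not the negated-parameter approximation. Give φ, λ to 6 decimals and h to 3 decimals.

φ=-36.671715°, λ=33.152791°, h=3413.931 m

start: X=4290226.5616, Y=2802680.8949, Z=-3789987.8242 m
→ Helmert⁻¹: X=4290485.9270, Y=2802454.0315, Z=-3790229.0310
→ Helmert⁻¹: X=4290473.7797, Y=2802561.1387, Z=-3790082.3272
→ geod (Bowring, a=6378206.400): φ=-36.67171500°, λ=33.15279100°, h=3413.9310 m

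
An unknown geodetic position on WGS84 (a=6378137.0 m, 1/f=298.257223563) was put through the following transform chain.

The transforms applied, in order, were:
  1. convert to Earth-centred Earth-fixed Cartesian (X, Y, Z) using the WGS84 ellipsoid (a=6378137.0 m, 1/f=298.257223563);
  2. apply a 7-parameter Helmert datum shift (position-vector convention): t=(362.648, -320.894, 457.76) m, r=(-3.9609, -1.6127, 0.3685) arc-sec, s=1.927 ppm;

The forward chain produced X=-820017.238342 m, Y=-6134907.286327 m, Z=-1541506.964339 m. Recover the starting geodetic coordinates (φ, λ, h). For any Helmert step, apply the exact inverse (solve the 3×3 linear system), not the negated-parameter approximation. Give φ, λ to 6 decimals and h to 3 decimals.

φ=-14.081314°, λ=-97.617237°, h=1494.215 m

start: X=-820017.2383, Y=-6134907.2863, Z=-1541506.9643 m
→ Helmert⁻¹: X=-820401.3219, Y=-6134543.4929, Z=-1542073.1401
→ geod (Bowring, a=6378137.000): φ=-14.08131400°, λ=-97.61723700°, h=1494.2150 m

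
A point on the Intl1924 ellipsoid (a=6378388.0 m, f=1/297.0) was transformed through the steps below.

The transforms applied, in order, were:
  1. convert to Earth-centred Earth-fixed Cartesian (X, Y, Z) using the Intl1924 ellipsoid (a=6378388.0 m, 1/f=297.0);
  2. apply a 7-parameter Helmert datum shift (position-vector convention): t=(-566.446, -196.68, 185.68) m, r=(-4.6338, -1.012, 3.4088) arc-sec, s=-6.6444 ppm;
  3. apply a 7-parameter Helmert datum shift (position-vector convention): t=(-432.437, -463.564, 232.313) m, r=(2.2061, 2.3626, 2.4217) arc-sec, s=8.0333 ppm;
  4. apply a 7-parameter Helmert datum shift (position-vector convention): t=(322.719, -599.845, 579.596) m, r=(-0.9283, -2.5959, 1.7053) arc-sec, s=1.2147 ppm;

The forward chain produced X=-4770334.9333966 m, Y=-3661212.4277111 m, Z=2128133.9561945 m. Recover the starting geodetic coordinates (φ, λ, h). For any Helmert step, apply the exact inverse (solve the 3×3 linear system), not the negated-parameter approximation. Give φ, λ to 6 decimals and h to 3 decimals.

start: X=-4770334.9334, Y=-3661212.4277, Z=2128133.9562 m
→ Helmert⁻¹: X=-4770655.3450, Y=-3660578.2699, Z=2127595.3414
→ Helmert⁻¹: X=-4770251.9258, Y=-3660006.5443, Z=2127330.4448
→ Helmert⁻¹: X=-4769767.2186, Y=-3659803.1409, Z=2127100.0819
→ geod (Bowring, a=6378388.000): φ=19.60588900°, λ=-142.50127000°, h=1267.9420 m

φ=19.605889°, λ=-142.501270°, h=1267.942 m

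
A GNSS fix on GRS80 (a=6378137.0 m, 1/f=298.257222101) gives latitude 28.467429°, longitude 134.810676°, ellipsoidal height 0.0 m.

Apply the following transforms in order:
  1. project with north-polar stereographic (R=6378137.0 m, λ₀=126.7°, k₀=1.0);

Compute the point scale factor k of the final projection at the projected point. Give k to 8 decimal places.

start: φ=28.467429°, λ=134.810676°, h=0.000 m
→ into stereo (λ₀=126.7°): φ=28.46742900°, λ−λ₀=8.11067600°
scale k = 1.35440875

1.35440875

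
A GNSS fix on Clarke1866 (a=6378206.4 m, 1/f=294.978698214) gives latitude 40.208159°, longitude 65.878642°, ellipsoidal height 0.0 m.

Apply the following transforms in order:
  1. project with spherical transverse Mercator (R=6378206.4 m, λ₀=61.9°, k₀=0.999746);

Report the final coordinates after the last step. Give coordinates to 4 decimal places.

start: φ=40.208159°, λ=65.878642°, h=0.000 m
→ tm (R=6378206.4, λ₀=61.9°): E=338207.7028, N=4482450.8436

E=338207.7028 m, N=4482450.8436 m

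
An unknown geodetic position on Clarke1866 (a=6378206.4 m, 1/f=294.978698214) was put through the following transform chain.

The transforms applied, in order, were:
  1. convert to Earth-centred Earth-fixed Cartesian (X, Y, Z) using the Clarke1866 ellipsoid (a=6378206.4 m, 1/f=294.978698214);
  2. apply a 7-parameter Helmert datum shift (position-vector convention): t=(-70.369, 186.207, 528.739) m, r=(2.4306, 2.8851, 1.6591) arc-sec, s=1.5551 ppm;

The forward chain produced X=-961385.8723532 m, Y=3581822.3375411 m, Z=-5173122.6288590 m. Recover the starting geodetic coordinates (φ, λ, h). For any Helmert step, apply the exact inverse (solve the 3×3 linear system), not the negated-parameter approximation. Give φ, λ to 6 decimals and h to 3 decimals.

φ=-54.552437°, λ=105.022865°, h=1539.323 m

start: X=-961385.8724, Y=3581822.3375, Z=-5173122.6289 m
→ Helmert⁻¹: X=-961212.8335, Y=3581577.3261, Z=-5173698.9720
→ geod (Bowring, a=6378206.400): φ=-54.55243700°, λ=105.02286500°, h=1539.3230 m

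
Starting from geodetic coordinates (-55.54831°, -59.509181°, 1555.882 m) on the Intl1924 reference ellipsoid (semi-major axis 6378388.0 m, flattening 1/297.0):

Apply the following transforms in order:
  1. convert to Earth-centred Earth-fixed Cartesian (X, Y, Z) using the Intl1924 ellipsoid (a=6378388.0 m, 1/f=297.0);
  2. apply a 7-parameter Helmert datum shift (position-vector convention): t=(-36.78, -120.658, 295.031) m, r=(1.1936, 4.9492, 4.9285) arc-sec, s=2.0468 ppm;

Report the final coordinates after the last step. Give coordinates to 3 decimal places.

X=1835426.723 m, Y=-3117274.193 m, Z=-5237324.578 m

start: φ=-55.548310°, λ=-59.509181°, h=1555.882 m
→ ECEF (a=6378388.000, f=1/297.0): X=1835510.9348, Y=-3117221.3208, Z=-5237546.8084
→ Helmert 7p (PV): X=1835426.7229, Y=-3117274.1929, Z=-5237324.5783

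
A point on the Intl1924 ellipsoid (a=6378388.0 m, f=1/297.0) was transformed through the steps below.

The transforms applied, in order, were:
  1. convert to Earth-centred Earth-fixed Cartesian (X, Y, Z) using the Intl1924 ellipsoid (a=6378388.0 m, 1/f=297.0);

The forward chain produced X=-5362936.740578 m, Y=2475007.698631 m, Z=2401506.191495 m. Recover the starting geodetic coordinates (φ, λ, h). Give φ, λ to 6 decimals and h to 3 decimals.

φ=22.261174°, λ=155.226567°, h=719.677 m

start: X=-5362936.7406, Y=2475007.6986, Z=2401506.1915 m
→ geod (Bowring, a=6378388.000): φ=22.26117400°, λ=155.22656700°, h=719.6770 m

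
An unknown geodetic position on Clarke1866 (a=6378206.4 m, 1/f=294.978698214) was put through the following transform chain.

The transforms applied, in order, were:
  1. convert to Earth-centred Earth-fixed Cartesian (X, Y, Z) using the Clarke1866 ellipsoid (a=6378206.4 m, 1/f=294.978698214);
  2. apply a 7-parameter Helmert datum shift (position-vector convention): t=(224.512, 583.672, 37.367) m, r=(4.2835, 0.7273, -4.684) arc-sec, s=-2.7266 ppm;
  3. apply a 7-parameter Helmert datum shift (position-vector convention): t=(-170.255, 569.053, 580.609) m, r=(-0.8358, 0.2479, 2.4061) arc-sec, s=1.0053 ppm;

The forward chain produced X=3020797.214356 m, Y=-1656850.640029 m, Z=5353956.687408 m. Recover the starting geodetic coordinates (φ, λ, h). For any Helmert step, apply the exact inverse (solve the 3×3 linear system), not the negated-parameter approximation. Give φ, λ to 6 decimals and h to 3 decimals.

φ=57.408797°, λ=-28.759447°, h=3598.268 m

start: X=3020797.2144, Y=-1656850.6400, Z=5353956.6874 m
→ Helmert⁻¹: X=3020938.6638, Y=-1657474.9586, Z=5353367.6112
→ Helmert⁻¹: X=3020741.1601, Y=-1657883.3807, Z=5353389.9211
→ geod (Bowring, a=6378206.400): φ=57.40879700°, λ=-28.75944700°, h=3598.2680 m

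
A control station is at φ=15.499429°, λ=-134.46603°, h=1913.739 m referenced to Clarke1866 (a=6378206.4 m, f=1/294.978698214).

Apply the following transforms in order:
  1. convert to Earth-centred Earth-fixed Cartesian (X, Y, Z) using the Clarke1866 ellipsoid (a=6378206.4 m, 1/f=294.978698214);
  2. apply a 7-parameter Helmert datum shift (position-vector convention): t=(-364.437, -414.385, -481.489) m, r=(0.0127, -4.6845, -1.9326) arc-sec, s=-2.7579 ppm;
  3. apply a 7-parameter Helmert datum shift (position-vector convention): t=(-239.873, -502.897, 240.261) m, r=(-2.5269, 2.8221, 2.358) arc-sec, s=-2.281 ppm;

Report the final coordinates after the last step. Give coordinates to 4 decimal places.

start: φ=15.499429°, λ=-134.466030°, h=1913.739 m
→ ECEF (a=6378206.400, f=1/294.978698214): X=-4307697.0233, Y=-4388746.1731, Z=1693824.1888
→ Helmert 7p (PV): X=-4308129.1689, Y=-4389108.1978, Z=1693239.9259
→ Helmert 7p (PV): X=-4308285.8725, Y=-4389629.5898, Z=1693589.0378

X=-4308285.8725 m, Y=-4389629.5898 m, Z=1693589.0378 m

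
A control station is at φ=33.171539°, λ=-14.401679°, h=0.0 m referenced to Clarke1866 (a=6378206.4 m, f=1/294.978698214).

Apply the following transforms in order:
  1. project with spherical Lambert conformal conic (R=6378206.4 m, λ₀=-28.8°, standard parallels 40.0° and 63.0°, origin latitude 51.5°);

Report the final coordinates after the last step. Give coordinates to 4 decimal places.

start: φ=33.171539°, λ=-14.401679°, h=0.000 m
→ lcc (R=6378206.4, λ₀=-28.8°): E=1371385.5856, N=-1897498.7108

E=1371385.5856 m, N=-1897498.7108 m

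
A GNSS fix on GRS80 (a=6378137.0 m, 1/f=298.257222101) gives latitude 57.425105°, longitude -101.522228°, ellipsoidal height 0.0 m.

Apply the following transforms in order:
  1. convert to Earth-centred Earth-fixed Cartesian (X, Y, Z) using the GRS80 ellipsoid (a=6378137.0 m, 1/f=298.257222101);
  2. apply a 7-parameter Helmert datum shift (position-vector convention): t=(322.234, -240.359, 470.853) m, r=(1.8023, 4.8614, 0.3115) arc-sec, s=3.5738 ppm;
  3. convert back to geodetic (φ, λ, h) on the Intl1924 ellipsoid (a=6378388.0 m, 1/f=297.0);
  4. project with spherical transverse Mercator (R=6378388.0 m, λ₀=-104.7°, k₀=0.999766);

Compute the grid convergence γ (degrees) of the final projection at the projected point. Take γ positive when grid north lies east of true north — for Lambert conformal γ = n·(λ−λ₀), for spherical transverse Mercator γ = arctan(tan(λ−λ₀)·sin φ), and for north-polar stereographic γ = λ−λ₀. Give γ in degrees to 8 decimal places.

start: φ=57.425105°, λ=-101.522228°, h=0.000 m
→ ECEF (a=6378137.000, f=1/298.257222101): X=-687570.9980, Y=-3372821.2367, Z=5351536.4670
→ Helmert 7p (PV): X=-687119.9982, Y=-3373121.4486, Z=5352013.1795
→ geod (Bowring, a=6378388.000): φ=57.42661055°, λ=-101.51387467°, h=325.4360 m
→ into tm (λ₀=-104.7°): φ=57.42661055°, λ−λ₀=3.18612533°
convergence γ = 2.68575801°

2.68575801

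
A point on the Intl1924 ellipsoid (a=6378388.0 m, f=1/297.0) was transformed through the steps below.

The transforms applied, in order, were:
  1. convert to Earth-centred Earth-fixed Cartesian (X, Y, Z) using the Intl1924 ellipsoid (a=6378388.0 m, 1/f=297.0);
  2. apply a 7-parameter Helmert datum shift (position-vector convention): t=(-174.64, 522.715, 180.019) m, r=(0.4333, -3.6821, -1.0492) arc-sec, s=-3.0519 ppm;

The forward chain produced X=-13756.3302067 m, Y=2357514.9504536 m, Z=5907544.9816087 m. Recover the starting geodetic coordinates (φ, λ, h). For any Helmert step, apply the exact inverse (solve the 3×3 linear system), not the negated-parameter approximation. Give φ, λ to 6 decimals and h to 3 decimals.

start: X=-13756.3302, Y=2357514.9505, Z=5907544.9816 m
→ Helmert⁻¹: X=-13488.2665, Y=2357011.7698, Z=5907378.2808
→ geod (Bowring, a=6378388.000): φ=68.38064100°, λ=90.32787800°, h=403.3580 m

φ=68.380641°, λ=90.327878°, h=403.358 m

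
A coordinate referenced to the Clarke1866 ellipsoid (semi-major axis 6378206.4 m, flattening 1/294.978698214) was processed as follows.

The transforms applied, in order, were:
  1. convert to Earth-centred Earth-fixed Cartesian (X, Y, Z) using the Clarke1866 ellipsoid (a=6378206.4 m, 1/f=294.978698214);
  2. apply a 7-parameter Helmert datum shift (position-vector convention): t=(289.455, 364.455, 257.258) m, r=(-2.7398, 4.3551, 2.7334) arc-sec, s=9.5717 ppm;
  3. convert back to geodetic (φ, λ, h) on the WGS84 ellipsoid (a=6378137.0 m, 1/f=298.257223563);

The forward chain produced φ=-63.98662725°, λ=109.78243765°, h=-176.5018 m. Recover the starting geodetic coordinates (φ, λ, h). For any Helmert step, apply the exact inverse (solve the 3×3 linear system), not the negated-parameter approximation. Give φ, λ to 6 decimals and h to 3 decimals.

start: φ=-63.986627°, λ=109.782438°, h=-176.502 m
→ ECEF (a=6378137.000, f=1/298.257223563): X=-949298.2956, Y=2639315.5300, Z=-5708902.6535
→ Helmert⁻¹: X=-949423.1472, Y=2639014.2311, Z=-5709090.2581
→ geod (Bowring, a=6378206.400): φ=-63.99099600°, λ=109.78692100°, h=8.9320 m

φ=-63.990996°, λ=109.786921°, h=8.932 m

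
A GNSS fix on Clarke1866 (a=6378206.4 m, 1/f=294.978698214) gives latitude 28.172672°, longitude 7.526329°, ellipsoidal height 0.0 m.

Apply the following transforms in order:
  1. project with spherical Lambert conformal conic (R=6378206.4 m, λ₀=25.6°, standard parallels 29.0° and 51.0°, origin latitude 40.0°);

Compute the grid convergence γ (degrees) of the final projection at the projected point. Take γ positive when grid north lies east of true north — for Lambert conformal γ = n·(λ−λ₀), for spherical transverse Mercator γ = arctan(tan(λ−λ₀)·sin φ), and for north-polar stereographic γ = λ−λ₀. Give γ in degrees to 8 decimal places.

start: φ=28.172672°, λ=7.526329°, h=0.000 m
→ into lcc (λ₀=25.6°): φ=28.17267200°, λ−λ₀=-18.07367100°
convergence γ = -11.69044266°

-11.69044266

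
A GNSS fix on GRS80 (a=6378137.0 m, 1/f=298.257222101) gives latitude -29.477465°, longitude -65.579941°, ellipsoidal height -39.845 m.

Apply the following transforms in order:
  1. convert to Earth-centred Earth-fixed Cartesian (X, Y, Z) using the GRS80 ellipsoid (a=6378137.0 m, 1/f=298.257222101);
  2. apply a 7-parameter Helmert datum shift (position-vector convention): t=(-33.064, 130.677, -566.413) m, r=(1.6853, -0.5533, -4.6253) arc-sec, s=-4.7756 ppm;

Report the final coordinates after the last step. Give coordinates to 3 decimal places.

X=2297224.671 m, Y=-5059694.234 m, Z=-3120647.543 m

start: φ=-29.477465°, λ=-65.579941°, h=-39.845 m
→ ECEF (a=6378137.000, f=1/298.257222101): X=2297373.7988, Y=-5059823.0505, Z=-3120060.8514
→ Helmert 7p (PV): X=2297224.6715, Y=-5059694.2335, Z=-3120647.5430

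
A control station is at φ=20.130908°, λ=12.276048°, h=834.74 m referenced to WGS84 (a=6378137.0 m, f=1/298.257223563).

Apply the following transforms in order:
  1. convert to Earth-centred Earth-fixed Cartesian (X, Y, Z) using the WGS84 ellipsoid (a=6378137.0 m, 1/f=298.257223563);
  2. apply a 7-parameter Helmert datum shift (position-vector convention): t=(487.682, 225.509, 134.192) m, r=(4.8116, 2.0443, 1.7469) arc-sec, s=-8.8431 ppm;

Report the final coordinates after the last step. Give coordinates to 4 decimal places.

X=5855092.9385 m, Y=1274168.6431 m, Z=2181683.1938 m

start: φ=20.130908°, λ=12.276048°, h=834.740 m
→ ECEF (a=6378137.000, f=1/298.257223563): X=5854646.1973, Y=1273955.7063, Z=2181596.6014
→ Helmert 7p (PV): X=5855092.9385, Y=1274168.6431, Z=2181683.1938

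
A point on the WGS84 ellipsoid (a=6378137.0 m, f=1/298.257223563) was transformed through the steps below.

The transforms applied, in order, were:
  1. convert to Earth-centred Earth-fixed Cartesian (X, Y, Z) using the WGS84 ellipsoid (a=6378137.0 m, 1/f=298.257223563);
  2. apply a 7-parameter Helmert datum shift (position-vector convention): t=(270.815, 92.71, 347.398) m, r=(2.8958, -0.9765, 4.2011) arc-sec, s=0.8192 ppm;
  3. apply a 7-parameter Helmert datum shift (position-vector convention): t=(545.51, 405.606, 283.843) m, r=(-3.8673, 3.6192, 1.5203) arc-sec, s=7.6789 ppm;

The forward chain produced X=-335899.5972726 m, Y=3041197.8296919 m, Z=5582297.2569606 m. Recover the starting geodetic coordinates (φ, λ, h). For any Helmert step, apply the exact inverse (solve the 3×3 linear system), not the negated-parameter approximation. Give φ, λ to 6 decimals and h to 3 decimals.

φ=61.435065°, λ=96.318776°, h=3351.333 m

start: X=-335899.5973, Y=3041197.8297, Z=5582297.2570 m
→ Helmert⁻¹: X=-336518.0564, Y=3040666.6958, Z=5582021.6560
→ Helmert⁻¹: X=-336700.2403, Y=3040656.7145, Z=5581628.5910
→ geod (Bowring, a=6378137.000): φ=61.43506500°, λ=96.31877600°, h=3351.3330 m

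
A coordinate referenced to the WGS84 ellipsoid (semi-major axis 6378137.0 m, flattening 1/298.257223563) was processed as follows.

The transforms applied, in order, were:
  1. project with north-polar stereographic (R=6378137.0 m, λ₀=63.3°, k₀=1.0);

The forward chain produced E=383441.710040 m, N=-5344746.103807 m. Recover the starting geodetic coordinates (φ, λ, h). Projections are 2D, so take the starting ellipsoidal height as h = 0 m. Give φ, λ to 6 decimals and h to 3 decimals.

φ=44.428715°, λ=67.403472°, h=0.000 m

start: E=383441.7100, N=-5344746.1038 m
→ stereo⁻¹: φ=44.42871500°, λ=67.40347200°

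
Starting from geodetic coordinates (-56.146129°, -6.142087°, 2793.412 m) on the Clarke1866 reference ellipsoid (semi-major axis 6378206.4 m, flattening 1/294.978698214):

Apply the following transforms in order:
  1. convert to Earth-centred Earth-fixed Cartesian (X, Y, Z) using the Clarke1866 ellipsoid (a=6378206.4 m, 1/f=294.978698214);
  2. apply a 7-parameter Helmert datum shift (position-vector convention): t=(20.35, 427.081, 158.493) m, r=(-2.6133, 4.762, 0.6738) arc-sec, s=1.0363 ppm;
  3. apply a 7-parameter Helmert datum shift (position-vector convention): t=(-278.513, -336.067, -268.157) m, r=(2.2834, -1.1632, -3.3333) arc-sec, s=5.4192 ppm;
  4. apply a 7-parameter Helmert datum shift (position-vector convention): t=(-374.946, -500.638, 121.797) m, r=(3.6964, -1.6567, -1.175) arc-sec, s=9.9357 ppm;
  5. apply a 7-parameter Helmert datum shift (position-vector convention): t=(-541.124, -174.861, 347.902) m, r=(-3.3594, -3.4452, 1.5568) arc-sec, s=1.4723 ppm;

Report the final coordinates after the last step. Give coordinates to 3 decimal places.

X=3541498.757 m, Y=-381854.482 m, Z=-5275350.307 m

start: φ=-56.146129°, λ=-6.142087°, h=2793.412 m
→ ECEF (a=6378206.400, f=1/294.978698214): X=3542575.4643, Y=-381224.2512, Z=-5275641.8992
→ Helmert 7p (PV): X=3542478.9328, Y=-380852.8334, Z=-5275565.8303
→ Helmert 7p (PV): X=3542243.2134, Y=-381189.8100, Z=-5275846.8154
→ Helmert 7p (PV): X=3541943.6661, Y=-381619.8667, Z=-5275755.8176
→ Helmert 7p (PV): X=3541498.7573, Y=-381854.4819, Z=-5275350.3072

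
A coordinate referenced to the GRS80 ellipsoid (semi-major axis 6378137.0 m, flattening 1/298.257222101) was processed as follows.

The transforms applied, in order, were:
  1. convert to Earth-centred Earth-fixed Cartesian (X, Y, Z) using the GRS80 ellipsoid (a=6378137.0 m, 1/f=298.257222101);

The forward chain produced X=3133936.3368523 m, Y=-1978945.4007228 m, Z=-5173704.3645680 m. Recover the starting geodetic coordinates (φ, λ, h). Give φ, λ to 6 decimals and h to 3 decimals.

φ=-54.564107°, λ=-32.270641°, h=372.676 m

start: X=3133936.3369, Y=-1978945.4007, Z=-5173704.3646 m
→ geod (Bowring, a=6378137.000): φ=-54.56410700°, λ=-32.27064100°, h=372.6760 m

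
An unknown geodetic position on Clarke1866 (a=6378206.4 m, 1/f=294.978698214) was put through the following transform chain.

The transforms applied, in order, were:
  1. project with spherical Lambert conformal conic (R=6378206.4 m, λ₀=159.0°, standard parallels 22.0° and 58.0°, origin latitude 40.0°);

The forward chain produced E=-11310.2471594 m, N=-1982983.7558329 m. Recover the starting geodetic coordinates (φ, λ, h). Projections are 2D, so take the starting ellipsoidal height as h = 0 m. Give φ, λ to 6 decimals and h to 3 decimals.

start: E=-11310.2472, N=-1982983.7558 m
→ lcc⁻¹: φ=21.60952900°, λ=158.89094500°

φ=21.609529°, λ=158.890945°, h=0.000 m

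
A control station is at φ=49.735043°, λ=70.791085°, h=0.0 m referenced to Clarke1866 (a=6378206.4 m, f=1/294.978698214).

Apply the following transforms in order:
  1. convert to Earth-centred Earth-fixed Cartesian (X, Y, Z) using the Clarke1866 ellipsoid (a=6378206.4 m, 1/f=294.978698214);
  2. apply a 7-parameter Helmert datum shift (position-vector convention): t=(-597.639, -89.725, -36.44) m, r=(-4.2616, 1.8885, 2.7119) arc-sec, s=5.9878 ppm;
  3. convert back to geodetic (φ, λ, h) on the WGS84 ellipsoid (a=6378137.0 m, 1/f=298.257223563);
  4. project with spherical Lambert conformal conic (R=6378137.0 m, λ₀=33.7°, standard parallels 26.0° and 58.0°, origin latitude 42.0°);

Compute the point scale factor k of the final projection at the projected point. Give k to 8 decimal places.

start: φ=49.735043°, λ=70.791085°, h=0.000 m
→ ECEF (a=6378206.400, f=1/294.978698214): X=1359000.5916, Y=3900563.8429, Z=4843589.4418
→ Helmert 7p (PV): X=1358404.1532, Y=3900615.4147, Z=4843488.9723
→ geod (Bowring, a=6378137.000): φ=49.73335994°, λ=70.79913340°, h=-240.9253 m
→ into lcc (λ₀=33.7°): φ=49.73335994°, λ−λ₀=37.09913340°
scale k = 0.96854244

0.96854244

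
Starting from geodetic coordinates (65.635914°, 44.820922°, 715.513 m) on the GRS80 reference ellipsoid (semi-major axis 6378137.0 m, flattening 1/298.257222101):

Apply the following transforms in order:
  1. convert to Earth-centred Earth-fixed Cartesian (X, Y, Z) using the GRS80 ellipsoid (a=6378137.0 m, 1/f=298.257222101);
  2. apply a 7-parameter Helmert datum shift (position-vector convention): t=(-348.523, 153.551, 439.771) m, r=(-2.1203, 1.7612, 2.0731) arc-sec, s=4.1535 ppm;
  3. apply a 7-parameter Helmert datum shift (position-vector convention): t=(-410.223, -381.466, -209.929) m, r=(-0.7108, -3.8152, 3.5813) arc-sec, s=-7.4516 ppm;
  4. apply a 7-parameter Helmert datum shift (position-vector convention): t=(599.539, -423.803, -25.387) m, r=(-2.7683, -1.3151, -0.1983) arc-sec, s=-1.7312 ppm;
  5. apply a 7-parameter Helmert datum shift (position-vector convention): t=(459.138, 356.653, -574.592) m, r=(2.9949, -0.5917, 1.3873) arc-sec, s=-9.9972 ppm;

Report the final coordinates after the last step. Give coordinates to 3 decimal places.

X=1871855.913 m, Y=1859905.198 m, Z=5787524.526 m

start: φ=65.635914°, λ=44.820922°, h=715.513 m
→ ECEF (a=6378137.000, f=1/298.257222101): X=1871756.9680, Y=1860093.0301, Z=5787969.2046
→ Helmert 7p (PV): X=1871446.9450, Y=1860332.6172, Z=5788397.9129
→ Helmert 7p (PV): X=1870883.4118, Y=1859989.7288, Z=5788173.0555
→ Helmert 7p (PV): X=1871444.5960, Y=1859638.5906, Z=5788124.6133
→ Helmert 7p (PV): X=1871855.9134, Y=1859905.1984, Z=5787524.5258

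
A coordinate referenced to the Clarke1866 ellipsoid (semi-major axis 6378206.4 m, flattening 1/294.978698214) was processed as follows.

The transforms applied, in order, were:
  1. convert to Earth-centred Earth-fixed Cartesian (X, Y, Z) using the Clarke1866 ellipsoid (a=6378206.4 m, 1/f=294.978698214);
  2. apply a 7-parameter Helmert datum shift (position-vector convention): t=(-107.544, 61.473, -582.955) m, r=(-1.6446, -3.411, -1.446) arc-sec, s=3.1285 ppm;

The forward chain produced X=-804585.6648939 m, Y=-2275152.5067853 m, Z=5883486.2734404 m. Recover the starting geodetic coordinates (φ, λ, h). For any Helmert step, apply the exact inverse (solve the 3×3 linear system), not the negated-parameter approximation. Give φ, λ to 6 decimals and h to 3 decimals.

start: X=-804585.6649, Y=-2275152.5068, Z=5883486.2734 m
→ Helmert⁻¹: X=-804362.3492, Y=-2275259.4157, Z=5884045.9807
→ geod (Bowring, a=6378206.400): φ=67.83601300°, λ=-109.46980300°, h=17.6560 m

φ=67.836013°, λ=-109.469803°, h=17.656 m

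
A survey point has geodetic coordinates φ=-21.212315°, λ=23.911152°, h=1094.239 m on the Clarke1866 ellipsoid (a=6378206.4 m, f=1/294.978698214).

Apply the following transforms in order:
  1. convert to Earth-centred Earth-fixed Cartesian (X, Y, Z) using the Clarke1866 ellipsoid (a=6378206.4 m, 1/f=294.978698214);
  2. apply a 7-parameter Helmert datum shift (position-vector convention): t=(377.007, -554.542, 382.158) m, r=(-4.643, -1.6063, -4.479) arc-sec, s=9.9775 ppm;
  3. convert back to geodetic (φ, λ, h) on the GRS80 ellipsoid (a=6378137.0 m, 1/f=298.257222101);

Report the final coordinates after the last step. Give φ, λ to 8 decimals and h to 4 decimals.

φ=-21.20737434°, λ=23.90303036°, h=1169.7998 m

start: φ=-21.212315°, λ=23.911152°, h=1094.239 m
→ ECEF (a=6378206.400, f=1/294.978698214): X=5439080.3700, Y=2411535.3138, Z=-2293585.7457
→ Helmert 7p (PV): X=5439581.8736, Y=2410835.0942, Z=-2293238.3983
→ geod (Bowring, a=6378137.000): φ=-21.20737434°, λ=23.90303036°, h=1169.7998 m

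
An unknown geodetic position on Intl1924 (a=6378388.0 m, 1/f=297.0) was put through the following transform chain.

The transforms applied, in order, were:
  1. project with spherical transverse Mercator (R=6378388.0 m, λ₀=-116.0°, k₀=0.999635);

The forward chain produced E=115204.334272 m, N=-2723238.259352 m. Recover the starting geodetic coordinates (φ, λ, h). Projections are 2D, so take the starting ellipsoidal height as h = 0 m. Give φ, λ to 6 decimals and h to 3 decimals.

start: E=115204.3343, N=-2723238.2594 m
→ tm⁻¹: φ=-24.46697900°, λ=-114.86267800°

φ=-24.466979°, λ=-114.862678°, h=0.000 m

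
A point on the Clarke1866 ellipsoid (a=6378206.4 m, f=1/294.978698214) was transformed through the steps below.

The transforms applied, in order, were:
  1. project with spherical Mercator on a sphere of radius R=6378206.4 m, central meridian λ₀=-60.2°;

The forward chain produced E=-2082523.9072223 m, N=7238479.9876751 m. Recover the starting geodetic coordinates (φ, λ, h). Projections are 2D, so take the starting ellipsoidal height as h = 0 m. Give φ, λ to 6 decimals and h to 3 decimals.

start: E=-2082523.9072, N=7238479.9877 m
→ merc⁻¹: φ=54.35878700°, λ=-78.90742700°

φ=54.358787°, λ=-78.907427°, h=0.000 m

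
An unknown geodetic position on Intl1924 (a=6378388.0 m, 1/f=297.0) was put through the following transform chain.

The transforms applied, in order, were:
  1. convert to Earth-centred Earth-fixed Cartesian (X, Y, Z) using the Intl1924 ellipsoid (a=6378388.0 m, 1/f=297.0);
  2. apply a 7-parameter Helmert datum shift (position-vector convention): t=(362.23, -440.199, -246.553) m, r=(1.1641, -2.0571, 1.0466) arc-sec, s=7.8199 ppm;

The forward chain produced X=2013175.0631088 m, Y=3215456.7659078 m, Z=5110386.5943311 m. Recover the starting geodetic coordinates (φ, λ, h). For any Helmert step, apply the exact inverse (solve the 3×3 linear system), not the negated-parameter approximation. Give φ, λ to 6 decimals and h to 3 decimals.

φ=53.595957°, λ=57.957057°, h=334.956 m

start: X=2013175.0631, Y=3215456.7659, Z=5110386.5943 m
→ Helmert⁻¹: X=2012864.3789, Y=3215890.4462, Z=5110554.9589
→ geod (Bowring, a=6378388.000): φ=53.59595700°, λ=57.95705700°, h=334.9560 m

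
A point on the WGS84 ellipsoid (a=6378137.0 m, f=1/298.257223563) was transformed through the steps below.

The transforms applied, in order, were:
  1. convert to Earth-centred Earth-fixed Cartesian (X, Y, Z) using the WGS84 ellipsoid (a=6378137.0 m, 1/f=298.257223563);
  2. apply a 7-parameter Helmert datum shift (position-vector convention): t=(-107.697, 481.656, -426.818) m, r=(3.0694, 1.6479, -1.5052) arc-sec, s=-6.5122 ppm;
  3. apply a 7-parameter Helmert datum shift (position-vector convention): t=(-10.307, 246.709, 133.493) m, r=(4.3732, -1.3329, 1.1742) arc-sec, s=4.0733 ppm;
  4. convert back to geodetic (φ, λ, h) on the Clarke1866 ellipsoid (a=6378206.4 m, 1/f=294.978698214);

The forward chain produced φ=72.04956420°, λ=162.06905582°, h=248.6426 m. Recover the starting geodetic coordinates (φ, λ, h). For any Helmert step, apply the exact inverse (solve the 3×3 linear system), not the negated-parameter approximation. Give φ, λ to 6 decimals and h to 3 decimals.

φ=72.051273°, λ=162.082282°, h=293.511 m

start: φ=72.049564°, λ=162.069056°, h=248.643 m
→ ECEF (a=6378206.400, f=1/294.978698214): X=-1876074.9375, Y=607074.8192, Z=6045447.7542
→ Helmert⁻¹: X=-1876014.4684, Y=606964.4894, Z=6045288.8911
→ Helmert⁻¹: X=-1875971.7149, Y=606563.0589, Z=6045731.0665
→ geod (Bowring, a=6378137.000): φ=72.05127300°, λ=162.08228200°, h=293.5110 m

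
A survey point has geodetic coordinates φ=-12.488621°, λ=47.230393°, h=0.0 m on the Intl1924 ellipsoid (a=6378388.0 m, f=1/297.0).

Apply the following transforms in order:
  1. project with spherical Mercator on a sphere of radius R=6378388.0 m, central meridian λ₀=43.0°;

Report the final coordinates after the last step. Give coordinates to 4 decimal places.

E=470943.7270 m, N=-1401422.9073 m

start: φ=-12.488621°, λ=47.230393°, h=0.000 m
→ merc (R=6378388.0, λ₀=43.0°): E=470943.7270, N=-1401422.9073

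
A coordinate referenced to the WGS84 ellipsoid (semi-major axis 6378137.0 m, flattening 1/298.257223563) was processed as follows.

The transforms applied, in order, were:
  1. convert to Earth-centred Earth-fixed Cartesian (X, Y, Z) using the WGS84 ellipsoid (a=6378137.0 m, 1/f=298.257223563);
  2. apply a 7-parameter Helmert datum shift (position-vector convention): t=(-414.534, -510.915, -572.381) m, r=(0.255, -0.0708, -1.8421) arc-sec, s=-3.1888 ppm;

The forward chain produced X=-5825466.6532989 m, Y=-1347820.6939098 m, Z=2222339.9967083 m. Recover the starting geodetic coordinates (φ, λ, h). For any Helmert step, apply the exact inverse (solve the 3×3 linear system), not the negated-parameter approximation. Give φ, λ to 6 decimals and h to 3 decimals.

φ=20.520977°, λ=-166.976257°, h=3192.051 m

start: X=-5825466.6533, Y=-1347820.6939, Z=2222339.9967 m
→ Helmert⁻¹: X=-5825057.8983, Y=-1347363.3492, Z=2222923.1313
→ geod (Bowring, a=6378137.000): φ=20.52097700°, λ=-166.97625700°, h=3192.0510 m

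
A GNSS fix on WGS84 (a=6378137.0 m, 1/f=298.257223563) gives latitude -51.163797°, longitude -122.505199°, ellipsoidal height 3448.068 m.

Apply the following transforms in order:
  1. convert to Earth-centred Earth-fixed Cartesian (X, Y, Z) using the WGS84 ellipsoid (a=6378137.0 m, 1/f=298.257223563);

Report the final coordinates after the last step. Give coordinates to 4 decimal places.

start: φ=-51.163797°, λ=-122.505199°, h=3448.068 m
→ ECEF (a=6378137.000, f=1/298.257223563): X=-2154886.4176, Y=-3381816.9149, Z=-4947677.9288

X=-2154886.4176 m, Y=-3381816.9149 m, Z=-4947677.9288 m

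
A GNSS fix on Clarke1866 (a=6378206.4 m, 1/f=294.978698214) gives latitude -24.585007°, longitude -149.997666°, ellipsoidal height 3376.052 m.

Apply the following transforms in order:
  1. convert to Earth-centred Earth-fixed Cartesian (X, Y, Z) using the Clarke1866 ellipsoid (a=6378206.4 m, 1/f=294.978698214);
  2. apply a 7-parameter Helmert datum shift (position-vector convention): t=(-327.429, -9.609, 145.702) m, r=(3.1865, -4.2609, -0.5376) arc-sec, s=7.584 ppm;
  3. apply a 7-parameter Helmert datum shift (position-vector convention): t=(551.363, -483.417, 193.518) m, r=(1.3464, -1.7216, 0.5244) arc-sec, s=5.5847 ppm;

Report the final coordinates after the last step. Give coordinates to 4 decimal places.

X=-5028190.2041 m, Y=-2903908.1781 m, Z=-2638500.9003 m

start: φ=-24.585007°, λ=-149.997666°, h=3376.052 m
→ ECEF (a=6378206.400, f=1/294.978698214): X=-5028424.2632, Y=-2903435.2254, Z=-2638595.7188
→ Helmert 7p (PV): X=-5028742.8882, Y=-2903412.9852, Z=-2638618.7573
→ Helmert 7p (PV): X=-5028190.2041, Y=-2903908.1781, Z=-2638500.9003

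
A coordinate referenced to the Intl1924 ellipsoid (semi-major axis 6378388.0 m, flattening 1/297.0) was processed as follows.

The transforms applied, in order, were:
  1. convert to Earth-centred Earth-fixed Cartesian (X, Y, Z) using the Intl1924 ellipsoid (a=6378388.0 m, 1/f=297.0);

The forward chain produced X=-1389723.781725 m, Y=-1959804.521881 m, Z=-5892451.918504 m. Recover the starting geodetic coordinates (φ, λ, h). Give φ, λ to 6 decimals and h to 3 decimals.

φ=-67.952491°, λ=-125.340967°, h=3463.215 m

start: X=-1389723.7817, Y=-1959804.5219, Z=-5892451.9185 m
→ geod (Bowring, a=6378388.000): φ=-67.95249100°, λ=-125.34096700°, h=3463.2150 m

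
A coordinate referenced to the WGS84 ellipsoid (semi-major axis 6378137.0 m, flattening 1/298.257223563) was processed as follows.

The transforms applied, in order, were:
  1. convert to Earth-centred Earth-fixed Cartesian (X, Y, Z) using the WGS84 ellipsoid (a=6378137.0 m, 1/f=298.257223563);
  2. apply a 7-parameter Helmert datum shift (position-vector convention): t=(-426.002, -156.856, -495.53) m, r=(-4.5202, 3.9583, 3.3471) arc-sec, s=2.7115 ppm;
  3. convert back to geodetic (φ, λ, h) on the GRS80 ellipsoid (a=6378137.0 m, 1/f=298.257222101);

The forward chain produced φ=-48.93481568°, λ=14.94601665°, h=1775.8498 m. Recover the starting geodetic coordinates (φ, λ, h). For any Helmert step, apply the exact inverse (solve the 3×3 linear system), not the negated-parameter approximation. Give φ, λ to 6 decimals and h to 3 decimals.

start: φ=-48.934816°, λ=14.946017°, h=1775.850 m
→ ECEF (a=6378137.000, f=1/298.257222101): X=4057012.1108, Y=1082977.2461, Z=-4787138.7300
→ Helmert⁻¹: X=4057536.5432, Y=1083170.2174, Z=-4786528.6182
→ geod (Bowring, a=6378137.000): φ=-48.92744100°, λ=14.94671500°, h=1681.4490 m

φ=-48.927441°, λ=14.946715°, h=1681.449 m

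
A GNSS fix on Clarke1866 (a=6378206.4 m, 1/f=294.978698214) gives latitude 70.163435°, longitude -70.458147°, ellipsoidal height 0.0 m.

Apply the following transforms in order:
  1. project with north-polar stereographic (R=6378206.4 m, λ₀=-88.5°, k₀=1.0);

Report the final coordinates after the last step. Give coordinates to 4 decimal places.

E=690825.7629 m, N=-2120870.3836 m

start: φ=70.163435°, λ=-70.458147°, h=0.000 m
→ stereo (R=6378206.4, λ₀=-88.5°): E=690825.7629, N=-2120870.3836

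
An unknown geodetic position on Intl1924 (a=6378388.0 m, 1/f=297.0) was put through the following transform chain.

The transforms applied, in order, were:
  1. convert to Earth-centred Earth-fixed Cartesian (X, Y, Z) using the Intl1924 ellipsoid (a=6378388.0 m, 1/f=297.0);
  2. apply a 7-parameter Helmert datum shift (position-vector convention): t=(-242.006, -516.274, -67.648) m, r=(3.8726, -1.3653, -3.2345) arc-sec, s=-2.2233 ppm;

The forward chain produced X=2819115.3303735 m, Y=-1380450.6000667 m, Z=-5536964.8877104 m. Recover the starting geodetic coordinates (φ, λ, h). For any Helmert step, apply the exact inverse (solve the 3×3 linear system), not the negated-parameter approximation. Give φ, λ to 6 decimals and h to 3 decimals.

start: X=2819115.3304, Y=-1380450.6001, Z=-5536964.8877 m
→ Helmert⁻¹: X=2819348.5952, Y=-1379997.1378, Z=-5536902.3023
→ geod (Bowring, a=6378388.000): φ=-60.61578800°, λ=-26.08053500°, h=2663.0400 m

φ=-60.615788°, λ=-26.080535°, h=2663.040 m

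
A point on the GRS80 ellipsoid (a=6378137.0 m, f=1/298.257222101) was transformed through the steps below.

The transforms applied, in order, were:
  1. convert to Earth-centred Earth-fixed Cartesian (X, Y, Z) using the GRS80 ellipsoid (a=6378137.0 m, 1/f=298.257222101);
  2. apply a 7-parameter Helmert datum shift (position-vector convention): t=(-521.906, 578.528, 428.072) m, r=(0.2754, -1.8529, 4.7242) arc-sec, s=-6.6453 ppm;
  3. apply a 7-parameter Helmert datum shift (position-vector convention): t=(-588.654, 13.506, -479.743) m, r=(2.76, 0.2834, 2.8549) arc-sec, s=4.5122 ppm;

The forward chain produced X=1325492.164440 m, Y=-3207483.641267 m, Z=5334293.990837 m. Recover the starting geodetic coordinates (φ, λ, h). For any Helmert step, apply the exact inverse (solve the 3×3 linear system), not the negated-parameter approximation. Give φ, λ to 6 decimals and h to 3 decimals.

φ=57.120550°, λ=-67.534929°, h=1422.165 m

start: X=1325492.1644, Y=-3207483.6413, Z=5334293.9908 m
→ Helmert⁻¹: X=1326023.1113, Y=-3207429.6438, Z=5334794.4024
→ Helmert⁻¹: X=1326528.2762, Y=-3208052.7499, Z=5334394.1461
→ geod (Bowring, a=6378137.000): φ=57.12055000°, λ=-67.53492900°, h=1422.1650 m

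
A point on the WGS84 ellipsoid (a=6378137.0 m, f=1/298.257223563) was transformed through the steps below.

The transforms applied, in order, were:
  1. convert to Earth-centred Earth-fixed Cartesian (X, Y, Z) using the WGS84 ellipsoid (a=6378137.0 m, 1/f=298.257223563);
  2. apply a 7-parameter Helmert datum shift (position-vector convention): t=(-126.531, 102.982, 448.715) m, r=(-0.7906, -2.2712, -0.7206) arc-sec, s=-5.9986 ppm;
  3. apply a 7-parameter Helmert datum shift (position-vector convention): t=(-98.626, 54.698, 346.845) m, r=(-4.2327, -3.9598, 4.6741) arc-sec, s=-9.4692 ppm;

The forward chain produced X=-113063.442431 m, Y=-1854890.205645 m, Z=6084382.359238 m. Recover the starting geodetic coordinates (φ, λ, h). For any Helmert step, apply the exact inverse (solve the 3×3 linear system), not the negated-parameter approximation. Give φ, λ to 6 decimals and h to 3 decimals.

start: X=-113063.4424, Y=-1854890.2056, Z=6084382.3592 m
→ Helmert⁻¹: X=-112891.1240, Y=-1855084.7596, Z=6084057.2253
→ Helmert⁻¹: X=-112691.8006, Y=-1855222.5821, Z=6083639.1336
→ geod (Bowring, a=6378137.000): φ=73.11850600°, λ=-93.47604700°, h=2657.9500 m

φ=73.118506°, λ=-93.476047°, h=2657.950 m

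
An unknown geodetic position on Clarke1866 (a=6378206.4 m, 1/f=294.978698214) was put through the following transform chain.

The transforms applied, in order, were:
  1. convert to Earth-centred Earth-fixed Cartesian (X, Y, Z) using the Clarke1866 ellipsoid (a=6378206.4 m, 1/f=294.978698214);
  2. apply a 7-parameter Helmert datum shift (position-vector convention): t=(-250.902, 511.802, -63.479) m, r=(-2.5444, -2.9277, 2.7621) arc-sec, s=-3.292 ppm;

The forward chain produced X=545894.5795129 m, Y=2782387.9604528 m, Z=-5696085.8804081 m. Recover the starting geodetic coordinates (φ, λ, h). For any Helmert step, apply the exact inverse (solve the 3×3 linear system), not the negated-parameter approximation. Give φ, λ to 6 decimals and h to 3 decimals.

start: X=545894.5795, Y=2782387.9605, Z=-5696085.8804 m
→ Helmert⁻¹: X=546103.6840, Y=2781948.2673, Z=-5696014.5871
→ geod (Bowring, a=6378206.400): φ=-63.69424200°, λ=78.89390900°, h=1691.0520 m

φ=-63.694242°, λ=78.893909°, h=1691.052 m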